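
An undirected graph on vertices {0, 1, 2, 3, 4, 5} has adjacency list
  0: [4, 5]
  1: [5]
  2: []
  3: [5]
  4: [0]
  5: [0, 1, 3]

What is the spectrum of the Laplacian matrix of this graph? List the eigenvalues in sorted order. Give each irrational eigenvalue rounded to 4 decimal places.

With the vertex order [0, 1, 2, 3, 4, 5], the degrees are [2, 1, 0, 1, 1, 3], giving D = diag(2, 1, 0, 1, 1, 3) and L = D - A. L is symmetric positive semidefinite, so every eigenvalue is real and nonnegative. The 2 zero eigenvalues correspond to the 2 connected components. The eigenvalues sum to 8, which equals trace(L) = 2|E|. The largest eigenvalue, 4.1701, is at most the vertex count 6.

[0, 0, 0.5188, 1, 2.3111, 4.1701]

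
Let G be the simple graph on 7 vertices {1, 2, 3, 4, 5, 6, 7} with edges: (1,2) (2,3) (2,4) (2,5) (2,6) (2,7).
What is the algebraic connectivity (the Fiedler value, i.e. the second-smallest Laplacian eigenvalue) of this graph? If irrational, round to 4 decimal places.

Reading degrees in the order [1, 2, 3, 4, 5, 6, 7] gives [1, 6, 1, 1, 1, 1, 1]; set D = diag(1, 6, 1, 1, 1, 1, 1) and form L = D - A. Computing the eigenvalues of L and sorting gives [0, 1, 1, 1, 1, 1, 7]. The Fiedler value lambda_2 = 1 is strictly positive, so the graph is connected. The largest eigenvalue, 7, is at most the vertex count 7.

1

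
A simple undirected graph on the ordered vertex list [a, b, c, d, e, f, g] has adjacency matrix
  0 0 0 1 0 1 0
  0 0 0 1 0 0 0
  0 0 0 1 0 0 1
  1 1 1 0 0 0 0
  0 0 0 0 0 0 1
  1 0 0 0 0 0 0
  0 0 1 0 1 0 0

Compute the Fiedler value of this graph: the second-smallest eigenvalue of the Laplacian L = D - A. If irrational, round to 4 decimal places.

0.2603

With the vertex order [a, b, c, d, e, f, g], the degrees are [2, 1, 2, 3, 1, 1, 2], giving D = diag(2, 1, 2, 3, 1, 1, 2) and L = D - A. The sorted Laplacian eigenvalues are [0, 0.2603, 0.6262, 1.4055, 2.2742, 3.0996, 4.3342]; the algebraic connectivity is the second entry, 0.2603. The eigenvalues sum to 12, which equals trace(L) = 2|E|.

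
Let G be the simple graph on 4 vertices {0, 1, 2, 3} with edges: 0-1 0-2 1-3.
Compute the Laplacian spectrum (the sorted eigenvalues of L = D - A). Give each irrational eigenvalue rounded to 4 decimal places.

With the vertex order [0, 1, 2, 3], the degrees are [2, 2, 1, 1], giving D = diag(2, 2, 1, 1) and L = D - A. Since every row of L sums to 0, the all-ones vector is in the kernel and 0 is an eigenvalue. The single zero eigenvalue shows the graph is connected. The eigenvalues sum to 6, which equals trace(L) = 2|E|.

[0, 0.5858, 2, 3.4142]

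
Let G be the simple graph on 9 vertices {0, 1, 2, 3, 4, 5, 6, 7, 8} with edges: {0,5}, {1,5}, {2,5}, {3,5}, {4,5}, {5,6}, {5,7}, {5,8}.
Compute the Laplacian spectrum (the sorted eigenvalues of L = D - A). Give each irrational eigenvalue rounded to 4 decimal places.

[0, 1, 1, 1, 1, 1, 1, 1, 9]

With the vertex order [0, 1, 2, 3, 4, 5, 6, 7, 8], the degrees are [1, 1, 1, 1, 1, 8, 1, 1, 1], giving D = diag(1, 1, 1, 1, 1, 8, 1, 1, 1) and L = D - A. Diagonalising L (or applying a numerical eigensolver to the 9x9 matrix) gives the spectrum above. There is one zero in the spectrum, matching the 1 component. By the matrix-tree theorem the graph has (1/9) * product of the nonzero eigenvalues = 1 spanning tree.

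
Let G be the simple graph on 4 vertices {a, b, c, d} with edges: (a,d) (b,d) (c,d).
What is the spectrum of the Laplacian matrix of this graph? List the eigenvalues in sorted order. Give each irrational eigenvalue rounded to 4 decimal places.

[0, 1, 1, 4]

With the vertex order [a, b, c, d], the degrees are [1, 1, 1, 3], giving D = diag(1, 1, 1, 3) and L = D - A. L is symmetric positive semidefinite, so every eigenvalue is real and nonnegative. The single zero eigenvalue shows the graph is connected. By the matrix-tree theorem the graph has (1/4) * product of the nonzero eigenvalues = 1 spanning tree.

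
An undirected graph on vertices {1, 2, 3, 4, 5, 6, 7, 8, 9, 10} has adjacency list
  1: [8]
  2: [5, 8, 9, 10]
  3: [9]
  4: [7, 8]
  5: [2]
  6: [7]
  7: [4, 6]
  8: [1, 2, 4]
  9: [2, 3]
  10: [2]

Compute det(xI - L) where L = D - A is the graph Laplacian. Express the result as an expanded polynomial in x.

x^10 - 18x^9 + 132x^8 - 514x^7 + 1161x^6 - 1562x^5 + 1239x^4 - 552x^3 + 123x^2 - 10x

Reading degrees in the order [1, 2, 3, 4, 5, 6, 7, 8, 9, 10] gives [1, 4, 1, 2, 1, 1, 2, 3, 2, 1]; set D = diag(1, 4, 1, 2, 1, 1, 2, 3, 2, 1) and form L = D - A. Computing det(xI - L) by cofactor expansion (or equivalently via sum-over-permutations) gives x^10 - 18x^9 + 132x^8 - 514x^7 + 1161x^6 - 1562x^5 + 1239x^4 - 552x^3 + 123x^2 - 10x. The constant term is 0 because L is singular (the all-ones vector lies in its kernel).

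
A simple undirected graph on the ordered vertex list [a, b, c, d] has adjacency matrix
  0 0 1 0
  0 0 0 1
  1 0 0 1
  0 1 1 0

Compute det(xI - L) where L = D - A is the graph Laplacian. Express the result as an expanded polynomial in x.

x^4 - 6x^3 + 10x^2 - 4x

Reading degrees in the order [a, b, c, d] gives [1, 1, 2, 2]; set D = diag(1, 1, 2, 2) and form L = D - A. Computing det(xI - L) by cofactor expansion (or equivalently via sum-over-permutations) gives x^4 - 6x^3 + 10x^2 - 4x. The coefficient of x^3 equals -trace(L) = -6, matching the sum of degrees. By the matrix-tree theorem the graph has (1/4) * product of the nonzero eigenvalues = 1 spanning tree.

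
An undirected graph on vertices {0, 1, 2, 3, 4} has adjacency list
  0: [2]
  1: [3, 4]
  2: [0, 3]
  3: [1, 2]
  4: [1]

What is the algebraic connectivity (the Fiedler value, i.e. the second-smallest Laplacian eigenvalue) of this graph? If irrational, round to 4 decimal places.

0.3820

Reading degrees in the order [0, 1, 2, 3, 4] gives [1, 2, 2, 2, 1]; set D = diag(1, 2, 2, 2, 1) and form L = D - A. The sorted Laplacian eigenvalues are [0, 0.3820, 1.3820, 2.6180, 3.6180]; the algebraic connectivity is the second entry, 0.3820. The eigenvalues sum to 8, which equals trace(L) = 2|E|.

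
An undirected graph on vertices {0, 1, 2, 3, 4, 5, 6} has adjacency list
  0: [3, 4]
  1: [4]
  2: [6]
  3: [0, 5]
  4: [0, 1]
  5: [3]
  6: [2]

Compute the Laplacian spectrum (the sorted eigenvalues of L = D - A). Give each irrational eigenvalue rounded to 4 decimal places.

Reading degrees in the order [0, 1, 2, 3, 4, 5, 6] gives [2, 1, 1, 2, 2, 1, 1]; set D = diag(2, 1, 1, 2, 2, 1, 1) and form L = D - A. L is symmetric positive semidefinite, so every eigenvalue is real and nonnegative. The 2 zero eigenvalues correspond to the 2 connected components. The largest eigenvalue, 3.6180, is at most the vertex count 7.

[0, 0, 0.3820, 1.3820, 2, 2.6180, 3.6180]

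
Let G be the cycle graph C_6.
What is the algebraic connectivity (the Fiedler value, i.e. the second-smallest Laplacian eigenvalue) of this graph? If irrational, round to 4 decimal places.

1

The graph has 6 vertices and degree multiset [2, 2, 2, 2, 2, 2]; D is the diagonal matrix of degrees and L = D - A. Computing the eigenvalues of L and sorting gives [0, 1, 1, 3, 3, 4]. The Fiedler value lambda_2 = 1 is strictly positive, so the graph is connected.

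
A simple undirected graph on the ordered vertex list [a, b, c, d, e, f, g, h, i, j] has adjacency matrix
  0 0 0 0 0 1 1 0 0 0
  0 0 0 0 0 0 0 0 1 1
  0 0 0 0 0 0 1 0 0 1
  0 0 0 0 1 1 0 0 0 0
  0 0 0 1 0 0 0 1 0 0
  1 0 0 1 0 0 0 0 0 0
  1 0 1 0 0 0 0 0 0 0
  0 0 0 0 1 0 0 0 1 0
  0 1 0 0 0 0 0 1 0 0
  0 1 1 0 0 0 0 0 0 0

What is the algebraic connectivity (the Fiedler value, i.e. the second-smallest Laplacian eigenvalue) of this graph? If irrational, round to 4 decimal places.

Each diagonal entry of L is the vertex degree and each off-diagonal entry is -1 where an edge is present, 0 otherwise; in the order [a, b, c, d, e, f, g, h, i, j] the diagonal is [2, 2, 2, 2, 2, 2, 2, 2, 2, 2]. Computing the eigenvalues of L and sorting gives [0, 0.3820, 0.3820, 1.3820, 1.3820, 2.6180, 2.6180, 3.6180, 3.6180, 4]. The Fiedler value lambda_2 = 0.3820 is strictly positive, so the graph is connected. The largest eigenvalue, 4, is at most the vertex count 10.

0.3820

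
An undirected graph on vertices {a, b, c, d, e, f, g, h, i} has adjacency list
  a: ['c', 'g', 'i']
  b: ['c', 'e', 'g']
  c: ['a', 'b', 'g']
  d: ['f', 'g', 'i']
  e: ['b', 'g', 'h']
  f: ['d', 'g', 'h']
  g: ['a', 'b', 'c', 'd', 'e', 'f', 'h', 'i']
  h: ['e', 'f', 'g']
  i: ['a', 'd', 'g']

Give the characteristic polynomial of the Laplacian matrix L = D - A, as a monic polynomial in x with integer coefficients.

Reading degrees in the order [a, b, c, d, e, f, g, h, i] gives [3, 3, 3, 3, 3, 3, 8, 3, 3]; set D = diag(3, 3, 3, 3, 3, 3, 8, 3, 3) and form L = D - A. L has integer entries, so p(x) = det(xI - L) has integer coefficients. Expanding the determinant yields x^9 - 32x^8 + 428x^7 - 3136x^6 + 13786x^5 - 37232x^4 + 60276x^3 - 53424x^2 + 19845x. Since p(0) = det(-L) = 0, x divides p(x). There is one zero in the spectrum, matching the 1 component. By the matrix-tree theorem the graph has (1/9) * product of the nonzero eigenvalues = 2205 spanning trees.

x^9 - 32x^8 + 428x^7 - 3136x^6 + 13786x^5 - 37232x^4 + 60276x^3 - 53424x^2 + 19845x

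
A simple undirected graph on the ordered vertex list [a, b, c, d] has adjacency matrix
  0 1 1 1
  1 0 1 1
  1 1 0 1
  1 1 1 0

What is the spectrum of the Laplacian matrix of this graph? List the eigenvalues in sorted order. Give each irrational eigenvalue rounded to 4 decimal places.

Each diagonal entry of L is the vertex degree and each off-diagonal entry is -1 where an edge is present, 0 otherwise; in the order [a, b, c, d] the diagonal is [3, 3, 3, 3]. The multiplicity of 0 as a Laplacian eigenvalue equals the number of connected components. The largest eigenvalue, 4, is at most the vertex count 4.

[0, 4, 4, 4]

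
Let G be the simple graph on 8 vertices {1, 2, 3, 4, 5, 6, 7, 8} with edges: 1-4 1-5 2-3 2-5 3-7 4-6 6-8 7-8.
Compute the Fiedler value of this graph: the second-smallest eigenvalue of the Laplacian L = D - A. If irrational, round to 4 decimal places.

0.5858

With the vertex order [1, 2, 3, 4, 5, 6, 7, 8], the degrees are [2, 2, 2, 2, 2, 2, 2, 2], giving D = diag(2, 2, 2, 2, 2, 2, 2, 2) and L = D - A. The sorted Laplacian eigenvalues are [0, 0.5858, 0.5858, 2, 2, 3.4142, 3.4142, 4]; the algebraic connectivity is the second entry, 0.5858.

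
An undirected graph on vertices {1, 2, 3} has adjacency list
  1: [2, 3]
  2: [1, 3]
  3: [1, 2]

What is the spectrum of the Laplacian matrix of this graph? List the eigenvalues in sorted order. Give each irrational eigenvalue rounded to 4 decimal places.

[0, 3, 3]

Each diagonal entry of L is the vertex degree and each off-diagonal entry is -1 where an edge is present, 0 otherwise; in the order [1, 2, 3] the diagonal is [2, 2, 2]. L is symmetric positive semidefinite, so every eigenvalue is real and nonnegative. By the matrix-tree theorem the graph has (1/3) * product of the nonzero eigenvalues = 3 spanning trees. The largest eigenvalue, 3, is at most the vertex count 3.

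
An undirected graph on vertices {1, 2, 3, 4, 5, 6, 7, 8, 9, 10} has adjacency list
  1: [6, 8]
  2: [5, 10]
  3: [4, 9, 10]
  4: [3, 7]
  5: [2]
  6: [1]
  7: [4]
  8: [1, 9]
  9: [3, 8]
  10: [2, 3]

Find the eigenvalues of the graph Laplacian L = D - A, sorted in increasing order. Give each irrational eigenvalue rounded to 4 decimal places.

Reading degrees in the order [1, 2, 3, 4, 5, 6, 7, 8, 9, 10] gives [2, 2, 3, 2, 1, 1, 1, 2, 2, 2]; set D = diag(2, 2, 3, 2, 1, 1, 1, 2, 2, 2) and form L = D - A. Diagonalising L (or applying a numerical eigensolver to the 10x10 matrix) gives the spectrum above. The single zero eigenvalue shows the graph is connected. By the matrix-tree theorem the graph has (1/10) * product of the nonzero eigenvalues = 1 spanning tree.

[0, 0.1479, 0.2814, 0.7873, 1.2931, 2, 2.4631, 3.0926, 3.4687, 4.4659]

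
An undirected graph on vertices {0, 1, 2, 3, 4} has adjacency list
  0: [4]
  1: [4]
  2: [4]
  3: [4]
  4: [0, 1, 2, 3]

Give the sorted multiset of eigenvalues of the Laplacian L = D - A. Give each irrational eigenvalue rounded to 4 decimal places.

[0, 1, 1, 1, 5]

Reading degrees in the order [0, 1, 2, 3, 4] gives [1, 1, 1, 1, 4]; set D = diag(1, 1, 1, 1, 4) and form L = D - A. Diagonalising L (or applying a numerical eigensolver to the 5x5 matrix) gives the spectrum above. The largest eigenvalue, 5, is at most the vertex count 5.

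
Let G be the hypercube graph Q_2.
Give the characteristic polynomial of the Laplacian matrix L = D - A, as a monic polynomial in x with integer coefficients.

x^4 - 8x^3 + 20x^2 - 16x

The graph has 4 vertices and degree multiset [2, 2, 2, 2]; D is the diagonal matrix of degrees and L = D - A. L has integer entries, so p(x) = det(xI - L) has integer coefficients. Expanding the determinant yields x^4 - 8x^3 + 20x^2 - 16x. Since p(0) = det(-L) = 0, x divides p(x). By the matrix-tree theorem the graph has (1/4) * product of the nonzero eigenvalues = 4 spanning trees.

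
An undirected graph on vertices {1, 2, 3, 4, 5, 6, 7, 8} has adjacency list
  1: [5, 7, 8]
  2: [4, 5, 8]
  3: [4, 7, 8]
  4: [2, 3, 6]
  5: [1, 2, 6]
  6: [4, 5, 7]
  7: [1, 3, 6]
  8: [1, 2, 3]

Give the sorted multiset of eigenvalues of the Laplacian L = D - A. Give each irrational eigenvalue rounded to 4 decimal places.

[0, 2, 2, 2, 4, 4, 4, 6]

With the vertex order [1, 2, 3, 4, 5, 6, 7, 8], the degrees are [3, 3, 3, 3, 3, 3, 3, 3], giving D = diag(3, 3, 3, 3, 3, 3, 3, 3) and L = D - A. L is symmetric positive semidefinite, so every eigenvalue is real and nonnegative. By the matrix-tree theorem the graph has (1/8) * product of the nonzero eigenvalues = 384 spanning trees. There is one zero in the spectrum, matching the 1 component.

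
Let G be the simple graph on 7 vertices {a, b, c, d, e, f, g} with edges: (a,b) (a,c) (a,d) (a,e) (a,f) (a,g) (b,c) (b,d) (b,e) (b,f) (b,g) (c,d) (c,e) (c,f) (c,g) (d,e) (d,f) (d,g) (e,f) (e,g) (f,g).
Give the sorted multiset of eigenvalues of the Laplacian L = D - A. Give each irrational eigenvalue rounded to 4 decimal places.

[0, 7, 7, 7, 7, 7, 7]

Reading degrees in the order [a, b, c, d, e, f, g] gives [6, 6, 6, 6, 6, 6, 6]; set D = diag(6, 6, 6, 6, 6, 6, 6) and form L = D - A. Since every row of L sums to 0, the all-ones vector is in the kernel and 0 is an eigenvalue. The eigenvalues sum to 42, which equals trace(L) = 2|E|.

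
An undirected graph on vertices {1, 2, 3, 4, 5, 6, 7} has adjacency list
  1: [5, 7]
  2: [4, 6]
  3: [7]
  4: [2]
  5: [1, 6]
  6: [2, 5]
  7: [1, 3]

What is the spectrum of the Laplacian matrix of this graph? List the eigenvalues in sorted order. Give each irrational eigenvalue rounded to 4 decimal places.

[0, 0.1981, 0.7530, 1.5550, 2.4450, 3.2470, 3.8019]

Reading degrees in the order [1, 2, 3, 4, 5, 6, 7] gives [2, 2, 1, 1, 2, 2, 2]; set D = diag(2, 2, 1, 1, 2, 2, 2) and form L = D - A. Since every row of L sums to 0, the all-ones vector is in the kernel and 0 is an eigenvalue. The single zero eigenvalue shows the graph is connected. The eigenvalues sum to 12, which equals trace(L) = 2|E|.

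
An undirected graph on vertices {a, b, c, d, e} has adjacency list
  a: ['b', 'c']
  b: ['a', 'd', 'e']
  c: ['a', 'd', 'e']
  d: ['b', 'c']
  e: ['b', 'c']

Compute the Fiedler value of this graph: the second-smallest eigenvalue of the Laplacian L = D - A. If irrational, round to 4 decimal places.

Reading degrees in the order [a, b, c, d, e] gives [2, 3, 3, 2, 2]; set D = diag(2, 3, 3, 2, 2) and form L = D - A. The smallest Laplacian eigenvalue is always 0. The next one, lambda_2 = 2, measures how hard the graph is to disconnect: larger values mean better connectivity.

2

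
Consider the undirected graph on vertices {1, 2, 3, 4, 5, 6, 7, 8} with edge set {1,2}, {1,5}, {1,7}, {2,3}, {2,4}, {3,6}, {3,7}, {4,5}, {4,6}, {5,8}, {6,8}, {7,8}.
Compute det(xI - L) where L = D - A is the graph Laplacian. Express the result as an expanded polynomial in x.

x^8 - 24x^7 + 240x^6 - 1296x^5 + 4080x^4 - 7488x^3 + 7424x^2 - 3072x

Each diagonal entry of L is the vertex degree and each off-diagonal entry is -1 where an edge is present, 0 otherwise; in the order [1, 2, 3, 4, 5, 6, 7, 8] the diagonal is [3, 3, 3, 3, 3, 3, 3, 3]. The eigenvalues of L are [0, 2, 2, 2, 4, 4, 4, 6]; the characteristic polynomial is the product of (x - lambda_i), which multiplies out to x^8 - 24x^7 + 240x^6 - 1296x^5 + 4080x^4 - 7488x^3 + 7424x^2 - 3072x. The constant term is 0 because L is singular (the all-ones vector lies in its kernel). The eigenvalues sum to 24, which equals trace(L) = 2|E|.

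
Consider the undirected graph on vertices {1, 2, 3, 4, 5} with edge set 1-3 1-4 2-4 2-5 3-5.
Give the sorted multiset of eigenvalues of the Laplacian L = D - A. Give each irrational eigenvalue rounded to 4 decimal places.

[0, 1.3820, 1.3820, 3.6180, 3.6180]

With the vertex order [1, 2, 3, 4, 5], the degrees are [2, 2, 2, 2, 2], giving D = diag(2, 2, 2, 2, 2) and L = D - A. L is symmetric positive semidefinite, so every eigenvalue is real and nonnegative. The single zero eigenvalue shows the graph is connected. The eigenvalues sum to 10, which equals trace(L) = 2|E|. There is one zero in the spectrum, matching the 1 component.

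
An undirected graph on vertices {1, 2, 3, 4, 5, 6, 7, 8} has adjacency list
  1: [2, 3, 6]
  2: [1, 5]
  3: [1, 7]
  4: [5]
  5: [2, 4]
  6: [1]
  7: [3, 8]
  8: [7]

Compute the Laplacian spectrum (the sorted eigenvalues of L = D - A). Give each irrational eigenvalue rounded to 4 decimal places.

Each diagonal entry of L is the vertex degree and each off-diagonal entry is -1 where an edge is present, 0 otherwise; in the order [1, 2, 3, 4, 5, 6, 7, 8] the diagonal is [3, 2, 2, 1, 2, 1, 2, 1]. Since every row of L sums to 0, the all-ones vector is in the kernel and 0 is an eigenvalue.

[0, 0.1981, 0.4915, 1.3204, 1.5550, 2.8258, 3.2470, 4.3623]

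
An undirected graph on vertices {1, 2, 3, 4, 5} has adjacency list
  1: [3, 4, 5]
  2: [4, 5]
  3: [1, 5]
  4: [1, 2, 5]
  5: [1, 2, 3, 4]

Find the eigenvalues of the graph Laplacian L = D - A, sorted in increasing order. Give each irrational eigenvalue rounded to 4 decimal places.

With the vertex order [1, 2, 3, 4, 5], the degrees are [3, 2, 2, 3, 4], giving D = diag(3, 2, 2, 3, 4) and L = D - A. Diagonalising L (or applying a numerical eigensolver to the 5x5 matrix) gives the spectrum above. The single zero eigenvalue shows the graph is connected.

[0, 1.5858, 3, 4.4142, 5]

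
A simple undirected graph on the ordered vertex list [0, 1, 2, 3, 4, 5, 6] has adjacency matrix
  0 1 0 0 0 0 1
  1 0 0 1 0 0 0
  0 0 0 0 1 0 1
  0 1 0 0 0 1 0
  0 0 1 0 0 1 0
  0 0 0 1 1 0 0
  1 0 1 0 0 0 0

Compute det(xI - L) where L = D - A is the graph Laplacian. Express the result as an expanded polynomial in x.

x^7 - 14x^6 + 77x^5 - 210x^4 + 294x^3 - 196x^2 + 49x

Reading degrees in the order [0, 1, 2, 3, 4, 5, 6] gives [2, 2, 2, 2, 2, 2, 2]; set D = diag(2, 2, 2, 2, 2, 2, 2) and form L = D - A. Computing det(xI - L) by cofactor expansion (or equivalently via sum-over-permutations) gives x^7 - 14x^6 + 77x^5 - 210x^4 + 294x^3 - 196x^2 + 49x. Since p(0) = det(-L) = 0, x divides p(x). By the matrix-tree theorem the graph has (1/7) * product of the nonzero eigenvalues = 7 spanning trees.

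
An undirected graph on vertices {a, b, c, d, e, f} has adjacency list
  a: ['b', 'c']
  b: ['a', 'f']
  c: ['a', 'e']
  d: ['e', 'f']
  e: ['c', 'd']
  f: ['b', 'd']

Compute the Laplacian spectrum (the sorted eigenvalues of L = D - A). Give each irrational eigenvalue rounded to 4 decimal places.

Reading degrees in the order [a, b, c, d, e, f] gives [2, 2, 2, 2, 2, 2]; set D = diag(2, 2, 2, 2, 2, 2) and form L = D - A. Diagonalising L (or applying a numerical eigensolver to the 6x6 matrix) gives the spectrum above. The single zero eigenvalue shows the graph is connected. There is one zero in the spectrum, matching the 1 component.

[0, 1, 1, 3, 3, 4]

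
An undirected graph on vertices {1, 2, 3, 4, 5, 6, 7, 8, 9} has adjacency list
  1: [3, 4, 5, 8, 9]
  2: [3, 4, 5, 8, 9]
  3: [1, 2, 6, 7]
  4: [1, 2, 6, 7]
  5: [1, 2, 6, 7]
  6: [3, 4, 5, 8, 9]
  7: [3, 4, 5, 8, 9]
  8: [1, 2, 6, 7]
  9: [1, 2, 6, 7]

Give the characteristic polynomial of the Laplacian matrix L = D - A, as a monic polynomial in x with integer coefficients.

x^9 - 40x^8 + 690x^7 - 6720x^6 + 40485x^5 - 154704x^4 + 366560x^3 - 492800x^2 + 288000x

Each diagonal entry of L is the vertex degree and each off-diagonal entry is -1 where an edge is present, 0 otherwise; in the order [1, 2, 3, 4, 5, 6, 7, 8, 9] the diagonal is [5, 5, 4, 4, 4, 5, 5, 4, 4]. Computing det(xI - L) by cofactor expansion (or equivalently via sum-over-permutations) gives x^9 - 40x^8 + 690x^7 - 6720x^6 + 40485x^5 - 154704x^4 + 366560x^3 - 492800x^2 + 288000x. The coefficient of x^8 equals -trace(L) = -40, matching the sum of degrees. There is one zero in the spectrum, matching the 1 component.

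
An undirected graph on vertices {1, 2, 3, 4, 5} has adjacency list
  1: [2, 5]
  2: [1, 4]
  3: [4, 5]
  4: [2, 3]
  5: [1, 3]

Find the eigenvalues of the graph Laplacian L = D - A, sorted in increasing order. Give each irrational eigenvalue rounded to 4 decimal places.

[0, 1.3820, 1.3820, 3.6180, 3.6180]

Each diagonal entry of L is the vertex degree and each off-diagonal entry is -1 where an edge is present, 0 otherwise; in the order [1, 2, 3, 4, 5] the diagonal is [2, 2, 2, 2, 2]. The multiplicity of 0 as a Laplacian eigenvalue equals the number of connected components. The single zero eigenvalue shows the graph is connected. There is one zero in the spectrum, matching the 1 component. The largest eigenvalue, 3.6180, is at most the vertex count 5.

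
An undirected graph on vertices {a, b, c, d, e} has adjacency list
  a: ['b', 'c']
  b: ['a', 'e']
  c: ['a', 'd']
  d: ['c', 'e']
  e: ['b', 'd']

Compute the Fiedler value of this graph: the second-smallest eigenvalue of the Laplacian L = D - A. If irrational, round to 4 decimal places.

With the vertex order [a, b, c, d, e], the degrees are [2, 2, 2, 2, 2], giving D = diag(2, 2, 2, 2, 2) and L = D - A. The sorted Laplacian eigenvalues are [0, 1.3820, 1.3820, 3.6180, 3.6180]; the algebraic connectivity is the second entry, 1.3820. By the matrix-tree theorem the graph has (1/5) * product of the nonzero eigenvalues = 5 spanning trees. The largest eigenvalue, 3.6180, is at most the vertex count 5.

1.3820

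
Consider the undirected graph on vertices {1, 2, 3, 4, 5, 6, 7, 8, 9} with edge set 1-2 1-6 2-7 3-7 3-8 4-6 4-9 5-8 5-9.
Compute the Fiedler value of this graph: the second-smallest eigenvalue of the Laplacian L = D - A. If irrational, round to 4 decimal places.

0.4679

With the vertex order [1, 2, 3, 4, 5, 6, 7, 8, 9], the degrees are [2, 2, 2, 2, 2, 2, 2, 2, 2], giving D = diag(2, 2, 2, 2, 2, 2, 2, 2, 2) and L = D - A. The smallest Laplacian eigenvalue is always 0. The next one, lambda_2 = 0.4679, measures how hard the graph is to disconnect: larger values mean better connectivity. The largest eigenvalue, 3.8794, is at most the vertex count 9.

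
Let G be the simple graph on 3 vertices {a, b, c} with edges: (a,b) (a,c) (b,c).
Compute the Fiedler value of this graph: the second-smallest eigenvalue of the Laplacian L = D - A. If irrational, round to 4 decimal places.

3

With the vertex order [a, b, c], the degrees are [2, 2, 2], giving D = diag(2, 2, 2) and L = D - A. The sorted Laplacian eigenvalues are [0, 3, 3]; the algebraic connectivity is the second entry, 3. The eigenvalues sum to 6, which equals trace(L) = 2|E|. There is one zero in the spectrum, matching the 1 component.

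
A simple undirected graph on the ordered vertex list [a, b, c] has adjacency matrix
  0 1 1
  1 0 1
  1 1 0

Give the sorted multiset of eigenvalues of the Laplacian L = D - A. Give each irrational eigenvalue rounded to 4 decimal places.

With the vertex order [a, b, c], the degrees are [2, 2, 2], giving D = diag(2, 2, 2) and L = D - A. L is symmetric positive semidefinite, so every eigenvalue is real and nonnegative. The eigenvalues sum to 6, which equals trace(L) = 2|E|.

[0, 3, 3]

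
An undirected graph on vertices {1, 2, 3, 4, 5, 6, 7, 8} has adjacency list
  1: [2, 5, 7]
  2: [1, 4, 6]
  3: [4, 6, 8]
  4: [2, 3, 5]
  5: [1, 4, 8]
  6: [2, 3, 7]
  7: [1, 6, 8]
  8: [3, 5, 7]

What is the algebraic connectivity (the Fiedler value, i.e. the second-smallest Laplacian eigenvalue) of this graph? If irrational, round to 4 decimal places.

Reading degrees in the order [1, 2, 3, 4, 5, 6, 7, 8] gives [3, 3, 3, 3, 3, 3, 3, 3]; set D = diag(3, 3, 3, 3, 3, 3, 3, 3) and form L = D - A. Computing the eigenvalues of L and sorting gives [0, 2, 2, 2, 4, 4, 4, 6]. The Fiedler value lambda_2 = 2 is strictly positive, so the graph is connected. By the matrix-tree theorem the graph has (1/8) * product of the nonzero eigenvalues = 384 spanning trees. The largest eigenvalue, 6, is at most the vertex count 8.

2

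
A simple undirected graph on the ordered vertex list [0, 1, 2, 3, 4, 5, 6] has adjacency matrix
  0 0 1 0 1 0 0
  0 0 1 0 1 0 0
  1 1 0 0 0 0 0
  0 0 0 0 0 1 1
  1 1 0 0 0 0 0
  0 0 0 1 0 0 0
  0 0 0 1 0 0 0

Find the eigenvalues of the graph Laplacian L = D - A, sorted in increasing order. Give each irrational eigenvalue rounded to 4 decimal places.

Reading degrees in the order [0, 1, 2, 3, 4, 5, 6] gives [2, 2, 2, 2, 2, 1, 1]; set D = diag(2, 2, 2, 2, 2, 1, 1) and form L = D - A. The multiplicity of 0 as a Laplacian eigenvalue equals the number of connected components. The 2 zero eigenvalues correspond to the 2 connected components.

[0, 0, 1, 2, 2, 3, 4]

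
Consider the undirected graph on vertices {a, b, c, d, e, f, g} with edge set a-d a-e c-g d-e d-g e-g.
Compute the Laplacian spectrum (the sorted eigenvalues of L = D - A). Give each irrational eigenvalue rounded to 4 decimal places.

With the vertex order [a, b, c, d, e, f, g], the degrees are [2, 0, 1, 3, 3, 0, 3], giving D = diag(2, 0, 1, 3, 3, 0, 3) and L = D - A. Diagonalising L (or applying a numerical eigensolver to the 7x7 matrix) gives the spectrum above. The 3 zero eigenvalues correspond to the 3 connected components.

[0, 0, 0, 0.8299, 2.6889, 4, 4.4812]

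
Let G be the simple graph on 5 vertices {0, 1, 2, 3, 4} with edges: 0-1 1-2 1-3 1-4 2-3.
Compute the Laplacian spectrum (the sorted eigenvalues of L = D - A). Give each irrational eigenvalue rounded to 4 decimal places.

Reading degrees in the order [0, 1, 2, 3, 4] gives [1, 4, 2, 2, 1]; set D = diag(1, 4, 2, 2, 1) and form L = D - A. Since every row of L sums to 0, the all-ones vector is in the kernel and 0 is an eigenvalue. The single zero eigenvalue shows the graph is connected. By the matrix-tree theorem the graph has (1/5) * product of the nonzero eigenvalues = 3 spanning trees.

[0, 1, 1, 3, 5]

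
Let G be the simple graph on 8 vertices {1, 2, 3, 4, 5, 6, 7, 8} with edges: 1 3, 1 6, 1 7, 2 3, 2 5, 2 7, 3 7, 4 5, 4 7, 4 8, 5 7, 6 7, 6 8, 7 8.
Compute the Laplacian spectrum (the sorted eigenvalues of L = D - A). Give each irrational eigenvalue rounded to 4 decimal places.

[0, 1.7530, 1.7530, 3.4450, 3.4450, 4.8019, 4.8019, 8]

With the vertex order [1, 2, 3, 4, 5, 6, 7, 8], the degrees are [3, 3, 3, 3, 3, 3, 7, 3], giving D = diag(3, 3, 3, 3, 3, 3, 7, 3) and L = D - A. L is symmetric positive semidefinite, so every eigenvalue is real and nonnegative. The single zero eigenvalue shows the graph is connected. There is one zero in the spectrum, matching the 1 component.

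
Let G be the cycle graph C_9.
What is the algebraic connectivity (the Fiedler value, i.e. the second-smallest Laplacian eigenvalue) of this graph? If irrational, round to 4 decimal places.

0.4679

The graph has 9 vertices and degree multiset [2, 2, 2, 2, 2, 2, 2, 2, 2]; D is the diagonal matrix of degrees and L = D - A. The sorted Laplacian eigenvalues are [0, 0.4679, 0.4679, 1.6527, 1.6527, 3, 3, 3.8794, 3.8794]; the algebraic connectivity is the second entry, 0.4679. The largest eigenvalue, 3.8794, is at most the vertex count 9.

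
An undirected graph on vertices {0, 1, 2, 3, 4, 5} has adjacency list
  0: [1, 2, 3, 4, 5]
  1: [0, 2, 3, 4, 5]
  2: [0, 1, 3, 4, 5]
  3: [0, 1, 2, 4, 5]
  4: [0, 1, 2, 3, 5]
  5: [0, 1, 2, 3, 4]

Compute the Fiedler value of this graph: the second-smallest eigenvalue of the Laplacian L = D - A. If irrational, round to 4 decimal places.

6

With the vertex order [0, 1, 2, 3, 4, 5], the degrees are [5, 5, 5, 5, 5, 5], giving D = diag(5, 5, 5, 5, 5, 5) and L = D - A. The sorted Laplacian eigenvalues are [0, 6, 6, 6, 6, 6]; the algebraic connectivity is the second entry, 6.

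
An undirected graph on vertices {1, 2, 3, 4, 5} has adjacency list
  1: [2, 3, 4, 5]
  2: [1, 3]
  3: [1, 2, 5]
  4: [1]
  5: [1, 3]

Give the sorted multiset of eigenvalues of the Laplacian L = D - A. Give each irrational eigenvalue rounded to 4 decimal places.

Reading degrees in the order [1, 2, 3, 4, 5] gives [4, 2, 3, 1, 2]; set D = diag(4, 2, 3, 1, 2) and form L = D - A. Diagonalising L (or applying a numerical eigensolver to the 5x5 matrix) gives the spectrum above. By the matrix-tree theorem the graph has (1/5) * product of the nonzero eigenvalues = 8 spanning trees.

[0, 1, 2, 4, 5]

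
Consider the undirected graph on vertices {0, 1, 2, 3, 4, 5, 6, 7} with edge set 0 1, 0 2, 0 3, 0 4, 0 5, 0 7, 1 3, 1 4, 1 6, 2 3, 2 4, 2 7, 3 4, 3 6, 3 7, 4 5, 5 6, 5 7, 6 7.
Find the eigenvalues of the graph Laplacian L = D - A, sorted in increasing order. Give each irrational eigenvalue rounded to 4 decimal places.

[0, 3.2854, 3.5858, 4.2875, 5.7545, 6.4142, 7.1535, 7.5191]

Each diagonal entry of L is the vertex degree and each off-diagonal entry is -1 where an edge is present, 0 otherwise; in the order [0, 1, 2, 3, 4, 5, 6, 7] the diagonal is [6, 4, 4, 6, 5, 4, 4, 5]. Diagonalising L (or applying a numerical eigensolver to the 8x8 matrix) gives the spectrum above. The eigenvalues sum to 38, which equals trace(L) = 2|E|. There is one zero in the spectrum, matching the 1 component.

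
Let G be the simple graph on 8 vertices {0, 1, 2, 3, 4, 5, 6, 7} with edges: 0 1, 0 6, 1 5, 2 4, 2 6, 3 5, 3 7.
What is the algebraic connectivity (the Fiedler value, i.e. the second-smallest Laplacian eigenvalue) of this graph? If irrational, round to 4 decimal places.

With the vertex order [0, 1, 2, 3, 4, 5, 6, 7], the degrees are [2, 2, 2, 2, 1, 2, 2, 1], giving D = diag(2, 2, 2, 2, 1, 2, 2, 1) and L = D - A. The sorted Laplacian eigenvalues are [0, 0.1522, 0.5858, 1.2346, 2, 2.7654, 3.4142, 3.8478]; the algebraic connectivity is the second entry, 0.1522. By the matrix-tree theorem the graph has (1/8) * product of the nonzero eigenvalues = 1 spanning tree. There is one zero in the spectrum, matching the 1 component.

0.1522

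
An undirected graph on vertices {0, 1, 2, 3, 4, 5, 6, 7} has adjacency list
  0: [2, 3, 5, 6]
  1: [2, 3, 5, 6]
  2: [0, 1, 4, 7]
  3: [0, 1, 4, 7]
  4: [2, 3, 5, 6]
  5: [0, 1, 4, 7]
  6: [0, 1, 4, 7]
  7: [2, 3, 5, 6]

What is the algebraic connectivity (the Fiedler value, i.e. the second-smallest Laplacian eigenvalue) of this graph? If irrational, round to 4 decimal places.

Each diagonal entry of L is the vertex degree and each off-diagonal entry is -1 where an edge is present, 0 otherwise; in the order [0, 1, 2, 3, 4, 5, 6, 7] the diagonal is [4, 4, 4, 4, 4, 4, 4, 4]. The smallest Laplacian eigenvalue is always 0. The next one, lambda_2 = 4, measures how hard the graph is to disconnect: larger values mean better connectivity. The eigenvalues sum to 32, which equals trace(L) = 2|E|.

4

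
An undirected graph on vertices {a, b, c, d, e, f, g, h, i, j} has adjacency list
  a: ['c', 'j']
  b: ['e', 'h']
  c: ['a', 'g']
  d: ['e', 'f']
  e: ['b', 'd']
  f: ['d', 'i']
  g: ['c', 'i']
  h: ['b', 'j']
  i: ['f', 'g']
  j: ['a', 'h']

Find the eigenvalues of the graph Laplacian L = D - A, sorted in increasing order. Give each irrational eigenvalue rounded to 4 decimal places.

[0, 0.3820, 0.3820, 1.3820, 1.3820, 2.6180, 2.6180, 3.6180, 3.6180, 4]

With the vertex order [a, b, c, d, e, f, g, h, i, j], the degrees are [2, 2, 2, 2, 2, 2, 2, 2, 2, 2], giving D = diag(2, 2, 2, 2, 2, 2, 2, 2, 2, 2) and L = D - A. L is symmetric positive semidefinite, so every eigenvalue is real and nonnegative. The single zero eigenvalue shows the graph is connected. There is one zero in the spectrum, matching the 1 component. The largest eigenvalue, 4, is at most the vertex count 10.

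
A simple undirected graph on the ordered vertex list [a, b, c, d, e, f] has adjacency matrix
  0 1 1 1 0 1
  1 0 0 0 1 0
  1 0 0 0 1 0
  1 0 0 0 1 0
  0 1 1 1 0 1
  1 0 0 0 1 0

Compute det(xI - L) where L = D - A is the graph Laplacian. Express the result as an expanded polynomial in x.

x^6 - 16x^5 + 96x^4 - 272x^3 + 368x^2 - 192x

With the vertex order [a, b, c, d, e, f], the degrees are [4, 2, 2, 2, 4, 2], giving D = diag(4, 2, 2, 2, 4, 2) and L = D - A. The eigenvalues of L are [0, 2, 2, 2, 4, 6]; the characteristic polynomial is the product of (x - lambda_i), which multiplies out to x^6 - 16x^5 + 96x^4 - 272x^3 + 368x^2 - 192x. The coefficient of x^5 equals -trace(L) = -16, matching the sum of degrees. The eigenvalues sum to 16, which equals trace(L) = 2|E|.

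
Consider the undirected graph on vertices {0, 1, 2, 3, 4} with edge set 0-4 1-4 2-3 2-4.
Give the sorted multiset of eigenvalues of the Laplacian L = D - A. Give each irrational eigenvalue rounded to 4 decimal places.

[0, 0.5188, 1, 2.3111, 4.1701]

Reading degrees in the order [0, 1, 2, 3, 4] gives [1, 1, 2, 1, 3]; set D = diag(1, 1, 2, 1, 3) and form L = D - A. L is symmetric positive semidefinite, so every eigenvalue is real and nonnegative. There is one zero in the spectrum, matching the 1 component. The eigenvalues sum to 8, which equals trace(L) = 2|E|.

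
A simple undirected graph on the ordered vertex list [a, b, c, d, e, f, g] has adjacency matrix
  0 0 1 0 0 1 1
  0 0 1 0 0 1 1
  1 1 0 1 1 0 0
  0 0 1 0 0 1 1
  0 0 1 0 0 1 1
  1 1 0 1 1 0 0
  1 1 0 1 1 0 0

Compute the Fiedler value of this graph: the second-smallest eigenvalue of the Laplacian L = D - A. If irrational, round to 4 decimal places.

3

Each diagonal entry of L is the vertex degree and each off-diagonal entry is -1 where an edge is present, 0 otherwise; in the order [a, b, c, d, e, f, g] the diagonal is [3, 3, 4, 3, 3, 4, 4]. Computing the eigenvalues of L and sorting gives [0, 3, 3, 3, 4, 4, 7]. The Fiedler value lambda_2 = 3 is strictly positive, so the graph is connected. The largest eigenvalue, 7, is at most the vertex count 7.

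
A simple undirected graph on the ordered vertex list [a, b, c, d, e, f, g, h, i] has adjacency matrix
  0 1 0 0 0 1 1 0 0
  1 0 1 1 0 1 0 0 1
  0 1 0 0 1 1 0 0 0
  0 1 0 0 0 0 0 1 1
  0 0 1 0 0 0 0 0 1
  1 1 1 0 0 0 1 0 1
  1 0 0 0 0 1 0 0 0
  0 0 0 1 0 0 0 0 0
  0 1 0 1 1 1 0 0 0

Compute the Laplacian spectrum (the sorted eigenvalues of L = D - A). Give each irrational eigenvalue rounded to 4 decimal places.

With the vertex order [a, b, c, d, e, f, g, h, i], the degrees are [3, 5, 3, 3, 2, 5, 2, 1, 4], giving D = diag(3, 5, 3, 3, 2, 5, 2, 1, 4) and L = D - A. L is symmetric positive semidefinite, so every eigenvalue is real and nonnegative. The single zero eigenvalue shows the graph is connected. There is one zero in the spectrum, matching the 1 component. By the matrix-tree theorem the graph has (1/9) * product of the nonzero eigenvalues = 392 spanning trees.

[0, 0.6277, 1.1891, 2.4337, 3, 3.5963, 4.4915, 6.2893, 6.3723]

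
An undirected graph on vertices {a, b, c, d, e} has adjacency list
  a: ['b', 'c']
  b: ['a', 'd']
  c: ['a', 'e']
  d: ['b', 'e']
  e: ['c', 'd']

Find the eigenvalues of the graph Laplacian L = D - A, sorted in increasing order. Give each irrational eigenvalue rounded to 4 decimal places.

[0, 1.3820, 1.3820, 3.6180, 3.6180]

Reading degrees in the order [a, b, c, d, e] gives [2, 2, 2, 2, 2]; set D = diag(2, 2, 2, 2, 2) and form L = D - A. The multiplicity of 0 as a Laplacian eigenvalue equals the number of connected components. The single zero eigenvalue shows the graph is connected.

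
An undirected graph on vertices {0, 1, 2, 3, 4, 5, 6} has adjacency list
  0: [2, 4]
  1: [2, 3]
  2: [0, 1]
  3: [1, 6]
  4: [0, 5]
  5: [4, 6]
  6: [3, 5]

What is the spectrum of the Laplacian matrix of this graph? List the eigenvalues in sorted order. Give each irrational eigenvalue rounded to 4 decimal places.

[0, 0.7530, 0.7530, 2.4450, 2.4450, 3.8019, 3.8019]

Each diagonal entry of L is the vertex degree and each off-diagonal entry is -1 where an edge is present, 0 otherwise; in the order [0, 1, 2, 3, 4, 5, 6] the diagonal is [2, 2, 2, 2, 2, 2, 2]. Diagonalising L (or applying a numerical eigensolver to the 7x7 matrix) gives the spectrum above. The eigenvalues sum to 14, which equals trace(L) = 2|E|.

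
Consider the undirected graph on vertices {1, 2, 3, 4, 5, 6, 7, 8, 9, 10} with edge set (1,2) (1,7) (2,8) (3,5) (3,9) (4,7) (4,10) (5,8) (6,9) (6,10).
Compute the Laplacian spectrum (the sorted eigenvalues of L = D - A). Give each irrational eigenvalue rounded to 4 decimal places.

[0, 0.3820, 0.3820, 1.3820, 1.3820, 2.6180, 2.6180, 3.6180, 3.6180, 4]

With the vertex order [1, 2, 3, 4, 5, 6, 7, 8, 9, 10], the degrees are [2, 2, 2, 2, 2, 2, 2, 2, 2, 2], giving D = diag(2, 2, 2, 2, 2, 2, 2, 2, 2, 2) and L = D - A. Since every row of L sums to 0, the all-ones vector is in the kernel and 0 is an eigenvalue.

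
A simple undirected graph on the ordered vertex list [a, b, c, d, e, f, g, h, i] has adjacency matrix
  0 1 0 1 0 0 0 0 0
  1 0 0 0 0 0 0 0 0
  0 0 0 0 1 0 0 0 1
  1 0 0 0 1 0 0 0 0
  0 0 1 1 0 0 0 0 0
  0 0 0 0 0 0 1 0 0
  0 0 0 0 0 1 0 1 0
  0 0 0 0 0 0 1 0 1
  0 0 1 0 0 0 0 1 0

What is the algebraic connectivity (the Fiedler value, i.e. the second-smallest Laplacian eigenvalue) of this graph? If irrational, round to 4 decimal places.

0.1206

With the vertex order [a, b, c, d, e, f, g, h, i], the degrees are [2, 1, 2, 2, 2, 1, 2, 2, 2], giving D = diag(2, 1, 2, 2, 2, 1, 2, 2, 2) and L = D - A. The smallest Laplacian eigenvalue is always 0. The next one, lambda_2 = 0.1206, measures how hard the graph is to disconnect: larger values mean better connectivity.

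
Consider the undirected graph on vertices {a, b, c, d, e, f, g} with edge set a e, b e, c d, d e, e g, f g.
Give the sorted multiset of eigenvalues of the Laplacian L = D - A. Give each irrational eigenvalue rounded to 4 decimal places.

With the vertex order [a, b, c, d, e, f, g], the degrees are [1, 1, 1, 2, 4, 1, 2], giving D = diag(1, 1, 1, 2, 4, 1, 2) and L = D - A. The multiplicity of 0 as a Laplacian eigenvalue equals the number of connected components. By the matrix-tree theorem the graph has (1/7) * product of the nonzero eigenvalues = 1 spanning tree.

[0, 0.3820, 0.6086, 1, 2.2271, 2.6180, 5.1642]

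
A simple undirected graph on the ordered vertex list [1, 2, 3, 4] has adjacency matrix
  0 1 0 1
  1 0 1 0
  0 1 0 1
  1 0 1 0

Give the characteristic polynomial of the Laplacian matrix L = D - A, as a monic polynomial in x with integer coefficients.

x^4 - 8x^3 + 20x^2 - 16x

Reading degrees in the order [1, 2, 3, 4] gives [2, 2, 2, 2]; set D = diag(2, 2, 2, 2) and form L = D - A. Computing det(xI - L) by cofactor expansion (or equivalently via sum-over-permutations) gives x^4 - 8x^3 + 20x^2 - 16x. The constant term is 0 because L is singular (the all-ones vector lies in its kernel). By the matrix-tree theorem the graph has (1/4) * product of the nonzero eigenvalues = 4 spanning trees. The largest eigenvalue, 4, is at most the vertex count 4.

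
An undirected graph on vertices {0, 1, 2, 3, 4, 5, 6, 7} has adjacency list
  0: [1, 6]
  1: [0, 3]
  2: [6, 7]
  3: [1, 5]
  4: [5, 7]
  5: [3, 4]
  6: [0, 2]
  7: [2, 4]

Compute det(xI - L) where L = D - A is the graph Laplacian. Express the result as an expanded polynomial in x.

Reading degrees in the order [0, 1, 2, 3, 4, 5, 6, 7] gives [2, 2, 2, 2, 2, 2, 2, 2]; set D = diag(2, 2, 2, 2, 2, 2, 2, 2) and form L = D - A. L has integer entries, so p(x) = det(xI - L) has integer coefficients. Expanding the determinant yields x^8 - 16x^7 + 104x^6 - 352x^5 + 660x^4 - 672x^3 + 336x^2 - 64x. Since p(0) = det(-L) = 0, x divides p(x). By the matrix-tree theorem the graph has (1/8) * product of the nonzero eigenvalues = 8 spanning trees.

x^8 - 16x^7 + 104x^6 - 352x^5 + 660x^4 - 672x^3 + 336x^2 - 64x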